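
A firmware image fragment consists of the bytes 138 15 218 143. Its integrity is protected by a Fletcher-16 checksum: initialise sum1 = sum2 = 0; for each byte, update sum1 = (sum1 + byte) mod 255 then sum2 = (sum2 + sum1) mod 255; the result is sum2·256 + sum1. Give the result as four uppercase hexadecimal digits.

Running sums (mod 255):
  after byte 0 (138): sum1=138, sum2=138
  after byte 1 (15): sum1=153, sum2=36
  after byte 2 (218): sum1=116, sum2=152
  after byte 3 (143): sum1=4, sum2=156
Checksum = sum2·256 + sum1 = 156·256 + 4 = 39940 = 0x9C04.

9C04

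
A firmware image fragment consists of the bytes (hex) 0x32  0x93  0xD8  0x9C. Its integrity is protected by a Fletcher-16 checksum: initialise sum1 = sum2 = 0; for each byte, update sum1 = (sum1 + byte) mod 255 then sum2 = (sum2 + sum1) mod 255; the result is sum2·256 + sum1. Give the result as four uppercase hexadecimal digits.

D13B

Running sums (mod 255):
  after byte 0 (0x32): sum1=50, sum2=50
  after byte 1 (0x93): sum1=197, sum2=247
  after byte 2 (0xD8): sum1=158, sum2=150
  after byte 3 (0x9C): sum1=59, sum2=209
Checksum = sum2·256 + sum1 = 209·256 + 59 = 53563 = 0xD13B.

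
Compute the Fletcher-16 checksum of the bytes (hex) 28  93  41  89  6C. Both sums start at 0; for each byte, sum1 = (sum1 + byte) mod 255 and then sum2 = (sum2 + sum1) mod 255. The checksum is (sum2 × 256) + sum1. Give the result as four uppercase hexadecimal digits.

5AF2

Running sums (mod 255):
  after byte 0 (28): sum1=40, sum2=40
  after byte 1 (93): sum1=187, sum2=227
  after byte 2 (41): sum1=252, sum2=224
  after byte 3 (89): sum1=134, sum2=103
  after byte 4 (6C): sum1=242, sum2=90
Checksum = sum2·256 + sum1 = 90·256 + 242 = 23282 = 0x5AF2.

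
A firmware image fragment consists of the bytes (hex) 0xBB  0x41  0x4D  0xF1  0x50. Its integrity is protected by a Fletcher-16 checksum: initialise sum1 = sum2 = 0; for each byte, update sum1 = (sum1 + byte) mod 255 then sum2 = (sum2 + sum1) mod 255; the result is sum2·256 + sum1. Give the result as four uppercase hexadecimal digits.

CB8C

Running sums (mod 255):
  after byte 0 (0xBB): sum1=187, sum2=187
  after byte 1 (0x41): sum1=252, sum2=184
  after byte 2 (0x4D): sum1=74, sum2=3
  after byte 3 (0xF1): sum1=60, sum2=63
  after byte 4 (0x50): sum1=140, sum2=203
Checksum = sum2·256 + sum1 = 203·256 + 140 = 52108 = 0xCB8C.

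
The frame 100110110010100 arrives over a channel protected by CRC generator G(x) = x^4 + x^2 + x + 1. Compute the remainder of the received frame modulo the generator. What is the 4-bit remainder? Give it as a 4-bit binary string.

Modulo-2 division of 100110110010100 by 10111:
  pos 0: 10011 XOR 10111 = 00100
  pos 2: 10001 XOR 10111 = 00110
  pos 4: 11010 XOR 10111 = 01101
  pos 5: 11010 XOR 10111 = 01101
  pos 6: 11011 XOR 10111 = 01100
  pos 7: 11000 XOR 10111 = 01111
  pos 8: 11111 XOR 10111 = 01000
  pos 9: 10000 XOR 10111 = 00111
Remainder = 1110 (nonzero — an error is detected).

1110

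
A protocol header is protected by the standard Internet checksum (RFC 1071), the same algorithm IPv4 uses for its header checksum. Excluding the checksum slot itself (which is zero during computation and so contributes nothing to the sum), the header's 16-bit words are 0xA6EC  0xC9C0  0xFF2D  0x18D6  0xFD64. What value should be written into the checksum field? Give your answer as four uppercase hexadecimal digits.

One's-complement addition (fold any carry out of bit 15 back into bit 0):
  0xA6EC + 0xC9C0 = 0x170AC → wrap carry → 0x70AD
  0x70AD + 0xFF2D = 0x16FDA → wrap carry → 0x6FDB
  0x6FDB + 0x18D6 = 0x088B1
  0x88B1 + 0xFD64 = 0x18615 → wrap carry → 0x8616
One's-complement sum = 0x8616.
Checksum = ~0x8616 & 0xFFFF = 0x79E9.

79E9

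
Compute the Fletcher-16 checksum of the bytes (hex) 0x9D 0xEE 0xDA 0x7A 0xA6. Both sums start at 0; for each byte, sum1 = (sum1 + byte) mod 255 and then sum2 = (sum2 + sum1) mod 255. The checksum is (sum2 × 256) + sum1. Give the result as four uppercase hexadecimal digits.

FB88

Running sums (mod 255):
  after byte 0 (0x9D): sum1=157, sum2=157
  after byte 1 (0xEE): sum1=140, sum2=42
  after byte 2 (0xDA): sum1=103, sum2=145
  after byte 3 (0x7A): sum1=225, sum2=115
  after byte 4 (0xA6): sum1=136, sum2=251
Checksum = sum2·256 + sum1 = 251·256 + 136 = 64392 = 0xFB88.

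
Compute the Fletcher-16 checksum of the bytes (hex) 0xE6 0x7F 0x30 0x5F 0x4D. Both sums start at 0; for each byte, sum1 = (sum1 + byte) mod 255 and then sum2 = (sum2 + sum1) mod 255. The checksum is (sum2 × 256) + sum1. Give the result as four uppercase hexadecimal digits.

1D43

Running sums (mod 255):
  after byte 0 (0xE6): sum1=230, sum2=230
  after byte 1 (0x7F): sum1=102, sum2=77
  after byte 2 (0x30): sum1=150, sum2=227
  after byte 3 (0x5F): sum1=245, sum2=217
  after byte 4 (0x4D): sum1=67, sum2=29
Checksum = sum2·256 + sum1 = 29·256 + 67 = 7491 = 0x1D43.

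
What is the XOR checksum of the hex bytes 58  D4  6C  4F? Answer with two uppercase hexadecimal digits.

AF

XOR the bytes together:
  start with 0x58
  0x58 ⊕ 0xD4 = 0x8C
  0x8C ⊕ 0x6C = 0xE0
  0xE0 ⊕ 0x4F = 0xAF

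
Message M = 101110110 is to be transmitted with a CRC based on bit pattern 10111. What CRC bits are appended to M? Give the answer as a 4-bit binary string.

0101

Append 4 zeros: 1011101100000. Divide by 10111 (XOR where the leading bit is 1):
  pos 0: 10111 XOR 10111 = 00000
  pos 6: 11000 XOR 10111 = 01111
  pos 7: 11110 XOR 10111 = 01001
  pos 8: 10010 XOR 10111 = 00101
Remainder (last 4 bits) = 0101. This is the CRC / FCS.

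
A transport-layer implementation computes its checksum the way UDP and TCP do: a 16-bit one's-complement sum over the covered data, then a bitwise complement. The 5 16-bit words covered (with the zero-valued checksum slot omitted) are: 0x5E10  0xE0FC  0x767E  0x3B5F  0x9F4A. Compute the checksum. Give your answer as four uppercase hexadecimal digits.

6FCA

One's-complement addition (fold any carry out of bit 15 back into bit 0):
  0x5E10 + 0xE0FC = 0x13F0C → wrap carry → 0x3F0D
  0x3F0D + 0x767E = 0x0B58B
  0xB58B + 0x3B5F = 0x0F0EA
  0xF0EA + 0x9F4A = 0x19034 → wrap carry → 0x9035
One's-complement sum = 0x9035.
Checksum = ~0x9035 & 0xFFFF = 0x6FCA.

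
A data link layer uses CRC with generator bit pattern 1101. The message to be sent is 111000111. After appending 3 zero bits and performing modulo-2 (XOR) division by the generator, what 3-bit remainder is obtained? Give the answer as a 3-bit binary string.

111

Append 3 zeros: 111000111000. Divide by 1101 (XOR where the leading bit is 1):
  pos 0: 1110 XOR 1101 = 0011
  pos 2: 1100 XOR 1101 = 0001
  pos 5: 1111 XOR 1101 = 0010
  pos 7: 1000 XOR 1101 = 0101
  pos 8: 1010 XOR 1101 = 0111
Remainder (last 3 bits) = 111. This is the CRC / FCS.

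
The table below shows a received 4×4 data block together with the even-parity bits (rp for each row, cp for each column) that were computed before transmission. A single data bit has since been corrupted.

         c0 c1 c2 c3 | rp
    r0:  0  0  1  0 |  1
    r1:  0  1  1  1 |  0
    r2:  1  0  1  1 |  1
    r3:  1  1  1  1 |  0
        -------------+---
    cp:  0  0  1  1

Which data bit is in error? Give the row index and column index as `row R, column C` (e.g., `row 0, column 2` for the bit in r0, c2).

row 1, column 2

Recompute each row's even parity and compare to rp:
  r0: data parity 1, sent rp 1 → ok
  r1: data parity 1, sent rp 0 → mismatch
  r2: data parity 1, sent rp 1 → ok
  r3: data parity 0, sent rp 0 → ok
Recompute each column's even parity and compare to cp:
  c0: data parity 0, sent cp 0 → ok
  c1: data parity 0, sent cp 0 → ok
  c2: data parity 0, sent cp 1 → mismatch
  c3: data parity 1, sent cp 1 → ok
Exactly one row (r1) and one column (c2) fail → the flipped bit is at their intersection.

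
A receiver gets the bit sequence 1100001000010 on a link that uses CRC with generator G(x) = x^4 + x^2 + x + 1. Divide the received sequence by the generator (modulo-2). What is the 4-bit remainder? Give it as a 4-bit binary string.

0000

Modulo-2 division of 1100001000010 by 10111:
  pos 0: 11000 XOR 10111 = 01111
  pos 1: 11110 XOR 10111 = 01001
  pos 2: 10011 XOR 10111 = 00100
  pos 4: 10000 XOR 10111 = 00111
  pos 6: 11100 XOR 10111 = 01011
  pos 7: 10111 XOR 10111 = 00000
Remainder = 0000 (zero — the frame passes the CRC check).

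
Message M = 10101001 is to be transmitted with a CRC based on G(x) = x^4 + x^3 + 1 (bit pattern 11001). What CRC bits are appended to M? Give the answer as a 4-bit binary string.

Append 4 zeros: 101010010000. Divide by 11001 (XOR where the leading bit is 1):
  pos 0: 10101 XOR 11001 = 01100
  pos 1: 11000 XOR 11001 = 00001
  pos 5: 10100 XOR 11001 = 01101
  pos 6: 11010 XOR 11001 = 00011
Remainder (last 4 bits) = 0110. This is the CRC / FCS.

0110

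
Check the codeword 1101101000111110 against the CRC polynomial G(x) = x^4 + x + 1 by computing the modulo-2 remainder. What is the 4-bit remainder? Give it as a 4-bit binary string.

1000

Modulo-2 division of 1101101000111110 by 10011:
  pos 0: 11011 XOR 10011 = 01000
  pos 1: 10000 XOR 10011 = 00011
  pos 4: 11100 XOR 10011 = 01111
  pos 5: 11110 XOR 10011 = 01101
  pos 6: 11011 XOR 10011 = 01000
  pos 7: 10001 XOR 10011 = 00010
  pos 10: 10111 XOR 10011 = 00100
Remainder = 1000 (nonzero — an error is detected).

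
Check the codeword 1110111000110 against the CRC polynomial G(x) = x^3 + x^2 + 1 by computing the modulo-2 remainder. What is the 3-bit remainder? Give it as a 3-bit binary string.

Modulo-2 division of 1110111000110 by 1101:
  pos 0: 1110 XOR 1101 = 0011
  pos 2: 1111 XOR 1101 = 0010
  pos 4: 1010 XOR 1101 = 0111
  pos 5: 1110 XOR 1101 = 0011
  pos 7: 1101 XOR 1101 = 0000
Remainder = 010 (nonzero — an error is detected).

010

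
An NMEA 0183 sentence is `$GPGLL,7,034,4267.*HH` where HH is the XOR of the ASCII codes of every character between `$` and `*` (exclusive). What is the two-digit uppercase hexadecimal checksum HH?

55

XOR the ASCII codes of the payload characters:
  'G' = 0x47 → acc = 0x47
  'P' = 0x50 → acc = 0x17
  'G' = 0x47 → acc = 0x50
  'L' = 0x4C → acc = 0x1C
  'L' = 0x4C → acc = 0x50
  ',' = 0x2C → acc = 0x7C
  '7' = 0x37 → acc = 0x4B
  ',' = 0x2C → acc = 0x67
  '0' = 0x30 → acc = 0x57
  '3' = 0x33 → acc = 0x64
  '4' = 0x34 → acc = 0x50
  ',' = 0x2C → acc = 0x7C
  '4' = 0x34 → acc = 0x48
  '2' = 0x32 → acc = 0x7A
  '6' = 0x36 → acc = 0x4C
  '7' = 0x37 → acc = 0x7B
  '.' = 0x2E → acc = 0x55
Checksum = 0x55.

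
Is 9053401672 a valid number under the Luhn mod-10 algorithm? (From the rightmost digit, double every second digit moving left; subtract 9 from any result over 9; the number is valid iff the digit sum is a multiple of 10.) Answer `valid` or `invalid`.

From the right, keep odd positions and double even positions (subtract 9 from any doubled value over 9):
  doubled (positions 2,4,...): 5 2 8 1 9 → sum 25
  kept (positions 1,3,...): 2 6 0 3 0 → sum 11
Total = 36.
36 mod 10 = 6, so the number is invalid.

invalid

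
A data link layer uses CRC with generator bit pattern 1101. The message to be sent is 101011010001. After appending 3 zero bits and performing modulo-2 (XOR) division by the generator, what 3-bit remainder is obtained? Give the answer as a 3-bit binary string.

Append 3 zeros: 101011010001000. Divide by 1101 (XOR where the leading bit is 1):
  pos 0: 1010 XOR 1101 = 0111
  pos 1: 1111 XOR 1101 = 0010
  pos 3: 1010 XOR 1101 = 0111
  pos 4: 1111 XOR 1101 = 0010
  pos 6: 1000 XOR 1101 = 0101
  pos 7: 1010 XOR 1101 = 0111
  pos 8: 1111 XOR 1101 = 0010
  pos 10: 1000 XOR 1101 = 0101
  pos 11: 1010 XOR 1101 = 0111
Remainder (last 3 bits) = 111. This is the CRC / FCS.

111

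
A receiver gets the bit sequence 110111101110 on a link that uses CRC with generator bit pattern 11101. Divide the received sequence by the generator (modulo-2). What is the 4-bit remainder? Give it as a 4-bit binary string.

0001

Modulo-2 division of 110111101110 by 11101:
  pos 0: 11011 XOR 11101 = 00110
  pos 2: 11011 XOR 11101 = 00110
  pos 4: 11001 XOR 11101 = 00100
  pos 6: 10011 XOR 11101 = 01110
  pos 7: 11100 XOR 11101 = 00001
Remainder = 0001 (nonzero — an error is detected).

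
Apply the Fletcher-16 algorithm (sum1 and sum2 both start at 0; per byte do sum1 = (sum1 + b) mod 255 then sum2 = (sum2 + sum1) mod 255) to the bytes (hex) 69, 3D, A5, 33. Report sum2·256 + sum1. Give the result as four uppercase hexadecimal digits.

DB7F

Running sums (mod 255):
  after byte 0 (69): sum1=105, sum2=105
  after byte 1 (3D): sum1=166, sum2=16
  after byte 2 (A5): sum1=76, sum2=92
  after byte 3 (33): sum1=127, sum2=219
Checksum = sum2·256 + sum1 = 219·256 + 127 = 56191 = 0xDB7F.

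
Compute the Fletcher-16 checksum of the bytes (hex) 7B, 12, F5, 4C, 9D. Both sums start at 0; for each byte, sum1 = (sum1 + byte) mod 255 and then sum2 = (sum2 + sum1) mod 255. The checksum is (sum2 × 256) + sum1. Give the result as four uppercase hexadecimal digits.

C96D

Running sums (mod 255):
  after byte 0 (7B): sum1=123, sum2=123
  after byte 1 (12): sum1=141, sum2=9
  after byte 2 (F5): sum1=131, sum2=140
  after byte 3 (4C): sum1=207, sum2=92
  after byte 4 (9D): sum1=109, sum2=201
Checksum = sum2·256 + sum1 = 201·256 + 109 = 51565 = 0xC96D.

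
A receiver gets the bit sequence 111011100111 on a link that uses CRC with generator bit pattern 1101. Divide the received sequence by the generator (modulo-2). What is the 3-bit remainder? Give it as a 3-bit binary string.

Modulo-2 division of 111011100111 by 1101:
  pos 0: 1110 XOR 1101 = 0011
  pos 2: 1111 XOR 1101 = 0010
  pos 4: 1010 XOR 1101 = 0111
  pos 5: 1110 XOR 1101 = 0011
  pos 7: 1111 XOR 1101 = 0010
Remainder = 101 (nonzero — an error is detected).

101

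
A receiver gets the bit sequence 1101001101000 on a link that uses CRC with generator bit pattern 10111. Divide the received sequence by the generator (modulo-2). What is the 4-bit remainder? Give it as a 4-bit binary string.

0000

Modulo-2 division of 1101001101000 by 10111:
  pos 0: 11010 XOR 10111 = 01101
  pos 1: 11010 XOR 10111 = 01101
  pos 2: 11011 XOR 10111 = 01100
  pos 3: 11001 XOR 10111 = 01110
  pos 4: 11100 XOR 10111 = 01011
  pos 5: 10111 XOR 10111 = 00000
Remainder = 0000 (zero — the frame passes the CRC check).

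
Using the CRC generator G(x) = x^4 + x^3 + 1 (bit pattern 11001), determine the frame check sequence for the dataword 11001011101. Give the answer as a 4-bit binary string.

1111

Append 4 zeros: 110010111010000. Divide by 11001 (XOR where the leading bit is 1):
  pos 0: 11001 XOR 11001 = 00000
  pos 6: 11101 XOR 11001 = 00100
  pos 8: 10000 XOR 11001 = 01001
  pos 9: 10010 XOR 11001 = 01011
  pos 10: 10110 XOR 11001 = 01111
Remainder (last 4 bits) = 1111. This is the CRC / FCS.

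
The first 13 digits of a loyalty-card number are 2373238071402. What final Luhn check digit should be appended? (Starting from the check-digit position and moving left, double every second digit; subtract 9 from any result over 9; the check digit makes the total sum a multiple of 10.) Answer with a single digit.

3

Partial digits right→left: 2 0 4 1 7 0 8 3 2 3 7 3 2
Double every second digit counting from the check-digit position (so the 1st, 3rd, 5th, ... of the partial from the right).
  doubled (with −9 where >9): 4 8 5 7 4 5 4 → sum 37
  kept as-is: 0 1 0 3 3 3 → sum 10
Total = 37 + 10 = 47.
Check digit = (10 − (47 mod 10)) mod 10 = 3.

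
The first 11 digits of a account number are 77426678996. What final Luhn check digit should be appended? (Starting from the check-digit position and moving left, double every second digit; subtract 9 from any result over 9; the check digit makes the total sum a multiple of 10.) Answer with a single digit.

Partial digits right→left: 6 9 9 8 7 6 6 2 4 7 7
Double every second digit counting from the check-digit position (so the 1st, 3rd, 5th, ... of the partial from the right).
  doubled (with −9 where >9): 3 9 5 3 8 5 → sum 33
  kept as-is: 9 8 6 2 7 → sum 32
Total = 33 + 32 = 65.
Check digit = (10 − (65 mod 10)) mod 10 = 5.

5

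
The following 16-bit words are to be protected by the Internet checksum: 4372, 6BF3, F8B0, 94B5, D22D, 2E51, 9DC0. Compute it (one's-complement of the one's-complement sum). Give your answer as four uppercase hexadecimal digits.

24F4

One's-complement addition (fold any carry out of bit 15 back into bit 0):
  0x4372 + 0x6BF3 = 0x0AF65
  0xAF65 + 0xF8B0 = 0x1A815 → wrap carry → 0xA816
  0xA816 + 0x94B5 = 0x13CCB → wrap carry → 0x3CCC
  0x3CCC + 0xD22D = 0x10EF9 → wrap carry → 0x0EFA
  0x0EFA + 0x2E51 = 0x03D4B
  0x3D4B + 0x9DC0 = 0x0DB0B
One's-complement sum = 0xDB0B.
Checksum = ~0xDB0B & 0xFFFF = 0x24F4.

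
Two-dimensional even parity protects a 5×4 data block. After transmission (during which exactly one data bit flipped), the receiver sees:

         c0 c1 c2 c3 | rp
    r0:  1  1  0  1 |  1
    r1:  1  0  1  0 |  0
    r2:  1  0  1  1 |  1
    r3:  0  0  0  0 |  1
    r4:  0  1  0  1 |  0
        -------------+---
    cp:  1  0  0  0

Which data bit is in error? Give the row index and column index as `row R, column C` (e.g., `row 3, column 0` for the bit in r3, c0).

Recompute each row's even parity and compare to rp:
  r0: data parity 1, sent rp 1 → ok
  r1: data parity 0, sent rp 0 → ok
  r2: data parity 1, sent rp 1 → ok
  r3: data parity 0, sent rp 1 → mismatch
  r4: data parity 0, sent rp 0 → ok
Recompute each column's even parity and compare to cp:
  c0: data parity 1, sent cp 1 → ok
  c1: data parity 0, sent cp 0 → ok
  c2: data parity 0, sent cp 0 → ok
  c3: data parity 1, sent cp 0 → mismatch
Exactly one row (r3) and one column (c3) fail → the flipped bit is at their intersection.

row 3, column 3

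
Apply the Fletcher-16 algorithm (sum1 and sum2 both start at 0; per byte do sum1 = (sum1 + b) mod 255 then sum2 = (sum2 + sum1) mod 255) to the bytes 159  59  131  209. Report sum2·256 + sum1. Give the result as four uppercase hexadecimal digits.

0930

Running sums (mod 255):
  after byte 0 (159): sum1=159, sum2=159
  after byte 1 (59): sum1=218, sum2=122
  after byte 2 (131): sum1=94, sum2=216
  after byte 3 (209): sum1=48, sum2=9
Checksum = sum2·256 + sum1 = 9·256 + 48 = 2352 = 0x0930.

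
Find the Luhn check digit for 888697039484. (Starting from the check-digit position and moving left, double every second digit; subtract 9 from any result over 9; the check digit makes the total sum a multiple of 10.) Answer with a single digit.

Partial digits right→left: 4 8 4 9 3 0 7 9 6 8 8 8
Double every second digit counting from the check-digit position (so the 1st, 3rd, 5th, ... of the partial from the right).
  doubled (with −9 where >9): 8 8 6 5 3 7 → sum 37
  kept as-is: 8 9 0 9 8 8 → sum 42
Total = 37 + 42 = 79.
Check digit = (10 − (79 mod 10)) mod 10 = 1.

1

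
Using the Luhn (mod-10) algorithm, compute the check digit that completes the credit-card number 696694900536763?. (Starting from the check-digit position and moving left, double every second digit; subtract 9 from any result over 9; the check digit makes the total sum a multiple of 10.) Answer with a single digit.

3

Partial digits right→left: 3 6 7 6 3 5 0 0 9 4 9 6 6 9 6
Double every second digit counting from the check-digit position (so the 1st, 3rd, 5th, ... of the partial from the right).
  doubled (with −9 where >9): 6 5 6 0 9 9 3 3 → sum 41
  kept as-is: 6 6 5 0 4 6 9 → sum 36
Total = 41 + 36 = 77.
Check digit = (10 − (77 mod 10)) mod 10 = 3.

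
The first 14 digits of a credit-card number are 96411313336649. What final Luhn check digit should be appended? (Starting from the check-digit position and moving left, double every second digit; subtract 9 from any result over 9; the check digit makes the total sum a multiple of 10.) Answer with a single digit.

7

Partial digits right→left: 9 4 6 6 3 3 3 1 3 1 1 4 6 9
Double every second digit counting from the check-digit position (so the 1st, 3rd, 5th, ... of the partial from the right).
  doubled (with −9 where >9): 9 3 6 6 6 2 3 → sum 35
  kept as-is: 4 6 3 1 1 4 9 → sum 28
Total = 35 + 28 = 63.
Check digit = (10 − (63 mod 10)) mod 10 = 7.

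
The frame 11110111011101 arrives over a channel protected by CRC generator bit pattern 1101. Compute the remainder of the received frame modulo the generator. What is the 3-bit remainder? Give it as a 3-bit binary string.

Modulo-2 division of 11110111011101 by 1101:
  pos 0: 1111 XOR 1101 = 0010
  pos 2: 1001 XOR 1101 = 0100
  pos 3: 1001 XOR 1101 = 0100
  pos 4: 1001 XOR 1101 = 0100
  pos 5: 1000 XOR 1101 = 0101
  pos 6: 1011 XOR 1101 = 0110
  pos 7: 1101 XOR 1101 = 0000
Remainder = 101 (nonzero — an error is detected).

101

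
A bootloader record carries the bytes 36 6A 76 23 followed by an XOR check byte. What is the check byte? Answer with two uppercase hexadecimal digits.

XOR the bytes together:
  start with 0x36
  0x36 ⊕ 0x6A = 0x5C
  0x5C ⊕ 0x76 = 0x2A
  0x2A ⊕ 0x23 = 0x09

09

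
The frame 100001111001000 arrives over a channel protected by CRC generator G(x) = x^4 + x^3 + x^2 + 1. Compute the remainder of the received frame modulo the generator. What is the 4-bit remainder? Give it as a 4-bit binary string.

Modulo-2 division of 100001111001000 by 11101:
  pos 0: 10000 XOR 11101 = 01101
  pos 1: 11011 XOR 11101 = 00110
  pos 3: 11011 XOR 11101 = 00110
  pos 5: 11010 XOR 11101 = 00111
  pos 7: 11101 XOR 11101 = 00000
Remainder = 0000 (zero — the frame passes the CRC check).

0000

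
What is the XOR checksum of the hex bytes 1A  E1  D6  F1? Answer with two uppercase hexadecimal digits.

XOR the bytes together:
  start with 0x1A
  0x1A ⊕ 0xE1 = 0xFB
  0xFB ⊕ 0xD6 = 0x2D
  0x2D ⊕ 0xF1 = 0xDC

DC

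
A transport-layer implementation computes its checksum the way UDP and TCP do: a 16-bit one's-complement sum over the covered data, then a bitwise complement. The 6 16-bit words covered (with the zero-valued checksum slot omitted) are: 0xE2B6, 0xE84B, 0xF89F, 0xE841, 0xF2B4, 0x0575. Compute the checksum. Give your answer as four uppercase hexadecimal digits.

One's-complement addition (fold any carry out of bit 15 back into bit 0):
  0xE2B6 + 0xE84B = 0x1CB01 → wrap carry → 0xCB02
  0xCB02 + 0xF89F = 0x1C3A1 → wrap carry → 0xC3A2
  0xC3A2 + 0xE841 = 0x1ABE3 → wrap carry → 0xABE4
  0xABE4 + 0xF2B4 = 0x19E98 → wrap carry → 0x9E99
  0x9E99 + 0x0575 = 0x0A40E
One's-complement sum = 0xA40E.
Checksum = ~0xA40E & 0xFFFF = 0x5BF1.

5BF1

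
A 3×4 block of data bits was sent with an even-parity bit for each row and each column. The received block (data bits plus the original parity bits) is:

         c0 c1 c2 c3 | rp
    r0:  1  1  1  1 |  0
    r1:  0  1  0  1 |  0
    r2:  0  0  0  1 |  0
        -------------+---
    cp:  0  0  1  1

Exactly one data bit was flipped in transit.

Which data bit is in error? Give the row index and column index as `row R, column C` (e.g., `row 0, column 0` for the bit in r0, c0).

row 2, column 0

Recompute each row's even parity and compare to rp:
  r0: data parity 0, sent rp 0 → ok
  r1: data parity 0, sent rp 0 → ok
  r2: data parity 1, sent rp 0 → mismatch
Recompute each column's even parity and compare to cp:
  c0: data parity 1, sent cp 0 → mismatch
  c1: data parity 0, sent cp 0 → ok
  c2: data parity 1, sent cp 1 → ok
  c3: data parity 1, sent cp 1 → ok
Exactly one row (r2) and one column (c0) fail → the flipped bit is at their intersection.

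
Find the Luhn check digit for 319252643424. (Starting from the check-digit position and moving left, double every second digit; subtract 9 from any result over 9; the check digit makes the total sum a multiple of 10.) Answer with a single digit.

8

Partial digits right→left: 4 2 4 3 4 6 2 5 2 9 1 3
Double every second digit counting from the check-digit position (so the 1st, 3rd, 5th, ... of the partial from the right).
  doubled (with −9 where >9): 8 8 8 4 4 2 → sum 34
  kept as-is: 2 3 6 5 9 3 → sum 28
Total = 34 + 28 = 62.
Check digit = (10 − (62 mod 10)) mod 10 = 8.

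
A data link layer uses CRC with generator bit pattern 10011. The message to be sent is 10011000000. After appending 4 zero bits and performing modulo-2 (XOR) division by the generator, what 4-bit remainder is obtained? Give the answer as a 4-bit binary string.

Append 4 zeros: 100110000000000. Divide by 10011 (XOR where the leading bit is 1):
  pos 0: 10011 XOR 10011 = 00000
Remainder (last 4 bits) = 0000. This is the CRC / FCS.

0000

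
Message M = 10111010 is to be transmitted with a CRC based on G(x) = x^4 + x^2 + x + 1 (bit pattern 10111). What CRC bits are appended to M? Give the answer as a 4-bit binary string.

Append 4 zeros: 101110100000. Divide by 10111 (XOR where the leading bit is 1):
  pos 0: 10111 XOR 10111 = 00000
  pos 6: 10000 XOR 10111 = 00111
Remainder (last 4 bits) = 1110. This is the CRC / FCS.

1110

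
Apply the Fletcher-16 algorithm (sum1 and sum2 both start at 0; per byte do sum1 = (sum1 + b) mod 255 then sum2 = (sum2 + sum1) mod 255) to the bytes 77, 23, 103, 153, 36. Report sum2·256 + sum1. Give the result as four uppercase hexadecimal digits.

6C89

Running sums (mod 255):
  after byte 0 (77): sum1=77, sum2=77
  after byte 1 (23): sum1=100, sum2=177
  after byte 2 (103): sum1=203, sum2=125
  after byte 3 (153): sum1=101, sum2=226
  after byte 4 (36): sum1=137, sum2=108
Checksum = sum2·256 + sum1 = 108·256 + 137 = 27785 = 0x6C89.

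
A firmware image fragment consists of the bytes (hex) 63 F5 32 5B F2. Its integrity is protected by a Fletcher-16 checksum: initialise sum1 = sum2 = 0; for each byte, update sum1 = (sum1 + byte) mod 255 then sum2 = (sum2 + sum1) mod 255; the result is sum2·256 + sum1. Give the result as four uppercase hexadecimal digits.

Running sums (mod 255):
  after byte 0 (63): sum1=99, sum2=99
  after byte 1 (F5): sum1=89, sum2=188
  after byte 2 (32): sum1=139, sum2=72
  after byte 3 (5B): sum1=230, sum2=47
  after byte 4 (F2): sum1=217, sum2=9
Checksum = sum2·256 + sum1 = 9·256 + 217 = 2521 = 0x09D9.

09D9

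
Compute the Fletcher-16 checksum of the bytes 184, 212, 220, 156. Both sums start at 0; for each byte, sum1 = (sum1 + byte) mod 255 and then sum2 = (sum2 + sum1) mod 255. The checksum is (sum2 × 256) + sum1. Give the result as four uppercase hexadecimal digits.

B707

Running sums (mod 255):
  after byte 0 (184): sum1=184, sum2=184
  after byte 1 (212): sum1=141, sum2=70
  after byte 2 (220): sum1=106, sum2=176
  after byte 3 (156): sum1=7, sum2=183
Checksum = sum2·256 + sum1 = 183·256 + 7 = 46855 = 0xB707.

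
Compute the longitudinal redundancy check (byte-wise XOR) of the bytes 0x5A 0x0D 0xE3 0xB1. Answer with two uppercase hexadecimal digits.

XOR the bytes together:
  start with 0x5A
  0x5A ⊕ 0x0D = 0x57
  0x57 ⊕ 0xE3 = 0xB4
  0xB4 ⊕ 0xB1 = 0x05

05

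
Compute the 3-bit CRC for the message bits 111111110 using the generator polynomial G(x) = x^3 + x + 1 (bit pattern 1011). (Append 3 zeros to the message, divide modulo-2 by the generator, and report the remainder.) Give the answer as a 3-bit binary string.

Append 3 zeros: 111111110000. Divide by 1011 (XOR where the leading bit is 1):
  pos 0: 1111 XOR 1011 = 0100
  pos 1: 1001 XOR 1011 = 0010
  pos 3: 1011 XOR 1011 = 0000
  pos 7: 1000 XOR 1011 = 0011
Remainder (last 3 bits) = 110. This is the CRC / FCS.

110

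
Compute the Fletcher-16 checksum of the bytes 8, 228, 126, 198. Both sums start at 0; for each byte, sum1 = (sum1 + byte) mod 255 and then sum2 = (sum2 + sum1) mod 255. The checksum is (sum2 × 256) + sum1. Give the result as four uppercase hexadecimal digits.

Running sums (mod 255):
  after byte 0 (8): sum1=8, sum2=8
  after byte 1 (228): sum1=236, sum2=244
  after byte 2 (126): sum1=107, sum2=96
  after byte 3 (198): sum1=50, sum2=146
Checksum = sum2·256 + sum1 = 146·256 + 50 = 37426 = 0x9232.

9232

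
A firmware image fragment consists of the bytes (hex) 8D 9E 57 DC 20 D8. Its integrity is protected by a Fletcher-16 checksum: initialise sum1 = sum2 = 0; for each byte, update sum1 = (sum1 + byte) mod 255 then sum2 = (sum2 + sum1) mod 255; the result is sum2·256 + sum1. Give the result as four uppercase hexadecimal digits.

Running sums (mod 255):
  after byte 0 (8D): sum1=141, sum2=141
  after byte 1 (9E): sum1=44, sum2=185
  after byte 2 (57): sum1=131, sum2=61
  after byte 3 (DC): sum1=96, sum2=157
  after byte 4 (20): sum1=128, sum2=30
  after byte 5 (D8): sum1=89, sum2=119
Checksum = sum2·256 + sum1 = 119·256 + 89 = 30553 = 0x7759.

7759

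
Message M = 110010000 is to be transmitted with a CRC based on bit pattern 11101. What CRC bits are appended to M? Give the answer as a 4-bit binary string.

Append 4 zeros: 1100100000000. Divide by 11101 (XOR where the leading bit is 1):
  pos 0: 11001 XOR 11101 = 00100
  pos 2: 10000 XOR 11101 = 01101
  pos 3: 11010 XOR 11101 = 00111
  pos 5: 11100 XOR 11101 = 00001
Remainder (last 4 bits) = 1000. This is the CRC / FCS.

1000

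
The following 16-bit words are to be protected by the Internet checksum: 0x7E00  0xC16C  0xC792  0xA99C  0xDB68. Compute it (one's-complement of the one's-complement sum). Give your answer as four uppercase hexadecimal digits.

One's-complement addition (fold any carry out of bit 15 back into bit 0):
  0x7E00 + 0xC16C = 0x13F6C → wrap carry → 0x3F6D
  0x3F6D + 0xC792 = 0x106FF → wrap carry → 0x0700
  0x0700 + 0xA99C = 0x0B09C
  0xB09C + 0xDB68 = 0x18C04 → wrap carry → 0x8C05
One's-complement sum = 0x8C05.
Checksum = ~0x8C05 & 0xFFFF = 0x73FA.

73FA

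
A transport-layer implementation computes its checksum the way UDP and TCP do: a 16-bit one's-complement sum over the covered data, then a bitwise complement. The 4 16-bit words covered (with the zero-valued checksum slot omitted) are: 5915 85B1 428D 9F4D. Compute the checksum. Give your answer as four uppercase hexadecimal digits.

One's-complement addition (fold any carry out of bit 15 back into bit 0):
  0x5915 + 0x85B1 = 0x0DEC6
  0xDEC6 + 0x428D = 0x12153 → wrap carry → 0x2154
  0x2154 + 0x9F4D = 0x0C0A1
One's-complement sum = 0xC0A1.
Checksum = ~0xC0A1 & 0xFFFF = 0x3F5E.

3F5E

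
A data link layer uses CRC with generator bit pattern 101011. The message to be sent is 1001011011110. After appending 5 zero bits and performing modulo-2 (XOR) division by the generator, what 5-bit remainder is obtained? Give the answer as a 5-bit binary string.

Append 5 zeros: 100101101111000000. Divide by 101011 (XOR where the leading bit is 1):
  pos 0: 100101 XOR 101011 = 001110
  pos 2: 111010 XOR 101011 = 010001
  pos 3: 100011 XOR 101011 = 001000
  pos 5: 100011 XOR 101011 = 001000
  pos 7: 100010 XOR 101011 = 001001
  pos 9: 100100 XOR 101011 = 001111
  pos 11: 111100 XOR 101011 = 010111
  pos 12: 101110 XOR 101011 = 000101
Remainder (last 5 bits) = 00101. This is the CRC / FCS.

00101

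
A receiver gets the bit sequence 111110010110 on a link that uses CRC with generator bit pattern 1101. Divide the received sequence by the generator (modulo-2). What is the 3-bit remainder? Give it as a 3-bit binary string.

100

Modulo-2 division of 111110010110 by 1101:
  pos 0: 1111 XOR 1101 = 0010
  pos 2: 1010 XOR 1101 = 0111
  pos 3: 1110 XOR 1101 = 0011
  pos 5: 1110 XOR 1101 = 0011
  pos 7: 1111 XOR 1101 = 0010
Remainder = 100 (nonzero — an error is detected).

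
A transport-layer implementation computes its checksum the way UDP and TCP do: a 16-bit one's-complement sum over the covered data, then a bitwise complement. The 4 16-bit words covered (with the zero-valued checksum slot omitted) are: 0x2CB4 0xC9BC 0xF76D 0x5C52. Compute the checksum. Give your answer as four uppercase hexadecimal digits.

One's-complement addition (fold any carry out of bit 15 back into bit 0):
  0x2CB4 + 0xC9BC = 0x0F670
  0xF670 + 0xF76D = 0x1EDDD → wrap carry → 0xEDDE
  0xEDDE + 0x5C52 = 0x14A30 → wrap carry → 0x4A31
One's-complement sum = 0x4A31.
Checksum = ~0x4A31 & 0xFFFF = 0xB5CE.

B5CE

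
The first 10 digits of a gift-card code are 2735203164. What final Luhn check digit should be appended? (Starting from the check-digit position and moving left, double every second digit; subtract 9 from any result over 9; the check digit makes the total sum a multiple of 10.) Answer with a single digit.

8

Partial digits right→left: 4 6 1 3 0 2 5 3 7 2
Double every second digit counting from the check-digit position (so the 1st, 3rd, 5th, ... of the partial from the right).
  doubled (with −9 where >9): 8 2 0 1 5 → sum 16
  kept as-is: 6 3 2 3 2 → sum 16
Total = 16 + 16 = 32.
Check digit = (10 − (32 mod 10)) mod 10 = 8.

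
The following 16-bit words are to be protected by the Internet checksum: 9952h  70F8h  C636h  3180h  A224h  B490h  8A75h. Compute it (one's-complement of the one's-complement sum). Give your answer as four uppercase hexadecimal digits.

1CD3

One's-complement addition (fold any carry out of bit 15 back into bit 0):
  0x9952 + 0x70F8 = 0x10A4A → wrap carry → 0x0A4B
  0x0A4B + 0xC636 = 0x0D081
  0xD081 + 0x3180 = 0x10201 → wrap carry → 0x0202
  0x0202 + 0xA224 = 0x0A426
  0xA426 + 0xB490 = 0x158B6 → wrap carry → 0x58B7
  0x58B7 + 0x8A75 = 0x0E32C
One's-complement sum = 0xE32C.
Checksum = ~0xE32C & 0xFFFF = 0x1CD3.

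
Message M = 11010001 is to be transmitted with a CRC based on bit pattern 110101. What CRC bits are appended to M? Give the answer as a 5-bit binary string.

Append 5 zeros: 1101000100000. Divide by 110101 (XOR where the leading bit is 1):
  pos 0: 110100 XOR 110101 = 000001
  pos 5: 101000 XOR 110101 = 011101
  pos 6: 111010 XOR 110101 = 001111
Remainder (last 5 bits) = 11110. This is the CRC / FCS.

11110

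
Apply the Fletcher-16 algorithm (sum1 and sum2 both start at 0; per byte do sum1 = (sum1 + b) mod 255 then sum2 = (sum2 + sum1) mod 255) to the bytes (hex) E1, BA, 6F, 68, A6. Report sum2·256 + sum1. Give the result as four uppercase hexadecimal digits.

1A1B

Running sums (mod 255):
  after byte 0 (E1): sum1=225, sum2=225
  after byte 1 (BA): sum1=156, sum2=126
  after byte 2 (6F): sum1=12, sum2=138
  after byte 3 (68): sum1=116, sum2=254
  after byte 4 (A6): sum1=27, sum2=26
Checksum = sum2·256 + sum1 = 26·256 + 27 = 6683 = 0x1A1B.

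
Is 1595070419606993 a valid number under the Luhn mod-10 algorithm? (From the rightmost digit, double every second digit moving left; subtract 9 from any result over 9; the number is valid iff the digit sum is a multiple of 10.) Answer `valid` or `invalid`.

From the right, keep odd positions and double even positions (subtract 9 from any doubled value over 9):
  doubled (positions 2,4,...): 9 3 3 2 0 0 9 2 → sum 28
  kept (positions 1,3,...): 3 9 0 9 4 7 5 5 → sum 42
Total = 70.
70 mod 10 = 0, so the number is valid.

valid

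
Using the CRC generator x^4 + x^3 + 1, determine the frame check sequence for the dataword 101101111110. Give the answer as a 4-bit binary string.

Append 4 zeros: 1011011111100000. Divide by 11001 (XOR where the leading bit is 1):
  pos 0: 10110 XOR 11001 = 01111
  pos 1: 11111 XOR 11001 = 00110
  pos 3: 11011 XOR 11001 = 00010
  pos 6: 10111 XOR 11001 = 01110
  pos 7: 11100 XOR 11001 = 00101
  pos 9: 10100 XOR 11001 = 01101
  pos 10: 11010 XOR 11001 = 00011
Remainder (last 4 bits) = 0110. This is the CRC / FCS.

0110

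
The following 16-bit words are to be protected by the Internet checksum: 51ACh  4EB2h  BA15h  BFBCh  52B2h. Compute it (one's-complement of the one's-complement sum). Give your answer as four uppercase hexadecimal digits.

931C

One's-complement addition (fold any carry out of bit 15 back into bit 0):
  0x51AC + 0x4EB2 = 0x0A05E
  0xA05E + 0xBA15 = 0x15A73 → wrap carry → 0x5A74
  0x5A74 + 0xBFBC = 0x11A30 → wrap carry → 0x1A31
  0x1A31 + 0x52B2 = 0x06CE3
One's-complement sum = 0x6CE3.
Checksum = ~0x6CE3 & 0xFFFF = 0x931C.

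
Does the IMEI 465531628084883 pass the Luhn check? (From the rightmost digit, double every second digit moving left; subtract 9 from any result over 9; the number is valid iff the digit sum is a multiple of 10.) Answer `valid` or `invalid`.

valid

From the right, keep odd positions and double even positions (subtract 9 from any doubled value over 9):
  doubled (positions 2,4,...): 7 8 0 4 2 1 3 → sum 25
  kept (positions 1,3,...): 3 8 8 8 6 3 5 4 → sum 45
Total = 70.
70 mod 10 = 0, so the number is valid.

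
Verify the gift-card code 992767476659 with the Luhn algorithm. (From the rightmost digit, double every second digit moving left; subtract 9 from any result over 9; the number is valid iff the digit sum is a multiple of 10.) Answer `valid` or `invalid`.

From the right, keep odd positions and double even positions (subtract 9 from any doubled value over 9):
  doubled (positions 2,4,...): 1 3 8 3 4 9 → sum 28
  kept (positions 1,3,...): 9 6 7 7 7 9 → sum 45
Total = 73.
73 mod 10 = 3, so the number is invalid.

invalid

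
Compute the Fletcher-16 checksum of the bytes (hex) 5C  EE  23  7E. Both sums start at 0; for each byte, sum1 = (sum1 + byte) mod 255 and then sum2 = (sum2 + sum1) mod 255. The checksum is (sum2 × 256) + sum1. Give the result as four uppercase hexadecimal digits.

Running sums (mod 255):
  after byte 0 (5C): sum1=92, sum2=92
  after byte 1 (EE): sum1=75, sum2=167
  after byte 2 (23): sum1=110, sum2=22
  after byte 3 (7E): sum1=236, sum2=3
Checksum = sum2·256 + sum1 = 3·256 + 236 = 1004 = 0x03EC.

03EC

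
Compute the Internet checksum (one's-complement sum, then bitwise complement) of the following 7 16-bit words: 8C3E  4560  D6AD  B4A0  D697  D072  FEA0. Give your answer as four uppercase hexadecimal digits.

FD66

One's-complement addition (fold any carry out of bit 15 back into bit 0):
  0x8C3E + 0x4560 = 0x0D19E
  0xD19E + 0xD6AD = 0x1A84B → wrap carry → 0xA84C
  0xA84C + 0xB4A0 = 0x15CEC → wrap carry → 0x5CED
  0x5CED + 0xD697 = 0x13384 → wrap carry → 0x3385
  0x3385 + 0xD072 = 0x103F7 → wrap carry → 0x03F8
  0x03F8 + 0xFEA0 = 0x10298 → wrap carry → 0x0299
One's-complement sum = 0x0299.
Checksum = ~0x0299 & 0xFFFF = 0xFD66.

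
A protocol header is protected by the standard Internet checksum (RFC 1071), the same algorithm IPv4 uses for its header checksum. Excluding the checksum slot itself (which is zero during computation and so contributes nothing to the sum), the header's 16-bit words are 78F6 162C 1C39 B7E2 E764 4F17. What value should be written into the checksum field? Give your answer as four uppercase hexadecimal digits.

6645

One's-complement addition (fold any carry out of bit 15 back into bit 0):
  0x78F6 + 0x162C = 0x08F22
  0x8F22 + 0x1C39 = 0x0AB5B
  0xAB5B + 0xB7E2 = 0x1633D → wrap carry → 0x633E
  0x633E + 0xE764 = 0x14AA2 → wrap carry → 0x4AA3
  0x4AA3 + 0x4F17 = 0x099BA
One's-complement sum = 0x99BA.
Checksum = ~0x99BA & 0xFFFF = 0x6645.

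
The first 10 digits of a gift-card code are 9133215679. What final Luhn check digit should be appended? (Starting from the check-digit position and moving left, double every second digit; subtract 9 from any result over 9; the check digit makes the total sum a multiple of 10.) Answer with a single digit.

2

Partial digits right→left: 9 7 6 5 1 2 3 3 1 9
Double every second digit counting from the check-digit position (so the 1st, 3rd, 5th, ... of the partial from the right).
  doubled (with −9 where >9): 9 3 2 6 2 → sum 22
  kept as-is: 7 5 2 3 9 → sum 26
Total = 22 + 26 = 48.
Check digit = (10 − (48 mod 10)) mod 10 = 2.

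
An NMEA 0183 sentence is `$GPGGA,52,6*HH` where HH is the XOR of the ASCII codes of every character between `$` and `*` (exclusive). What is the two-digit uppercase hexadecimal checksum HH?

XOR the ASCII codes of the payload characters:
  'G' = 0x47 → acc = 0x47
  'P' = 0x50 → acc = 0x17
  'G' = 0x47 → acc = 0x50
  'G' = 0x47 → acc = 0x17
  'A' = 0x41 → acc = 0x56
  ',' = 0x2C → acc = 0x7A
  '5' = 0x35 → acc = 0x4F
  '2' = 0x32 → acc = 0x7D
  ',' = 0x2C → acc = 0x51
  '6' = 0x36 → acc = 0x67
Checksum = 0x67.

67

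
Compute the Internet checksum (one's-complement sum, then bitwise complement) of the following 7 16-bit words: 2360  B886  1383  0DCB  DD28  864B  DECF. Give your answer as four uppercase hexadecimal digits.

One's-complement addition (fold any carry out of bit 15 back into bit 0):
  0x2360 + 0xB886 = 0x0DBE6
  0xDBE6 + 0x1383 = 0x0EF69
  0xEF69 + 0x0DCB = 0x0FD34
  0xFD34 + 0xDD28 = 0x1DA5C → wrap carry → 0xDA5D
  0xDA5D + 0x864B = 0x160A8 → wrap carry → 0x60A9
  0x60A9 + 0xDECF = 0x13F78 → wrap carry → 0x3F79
One's-complement sum = 0x3F79.
Checksum = ~0x3F79 & 0xFFFF = 0xC086.

C086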